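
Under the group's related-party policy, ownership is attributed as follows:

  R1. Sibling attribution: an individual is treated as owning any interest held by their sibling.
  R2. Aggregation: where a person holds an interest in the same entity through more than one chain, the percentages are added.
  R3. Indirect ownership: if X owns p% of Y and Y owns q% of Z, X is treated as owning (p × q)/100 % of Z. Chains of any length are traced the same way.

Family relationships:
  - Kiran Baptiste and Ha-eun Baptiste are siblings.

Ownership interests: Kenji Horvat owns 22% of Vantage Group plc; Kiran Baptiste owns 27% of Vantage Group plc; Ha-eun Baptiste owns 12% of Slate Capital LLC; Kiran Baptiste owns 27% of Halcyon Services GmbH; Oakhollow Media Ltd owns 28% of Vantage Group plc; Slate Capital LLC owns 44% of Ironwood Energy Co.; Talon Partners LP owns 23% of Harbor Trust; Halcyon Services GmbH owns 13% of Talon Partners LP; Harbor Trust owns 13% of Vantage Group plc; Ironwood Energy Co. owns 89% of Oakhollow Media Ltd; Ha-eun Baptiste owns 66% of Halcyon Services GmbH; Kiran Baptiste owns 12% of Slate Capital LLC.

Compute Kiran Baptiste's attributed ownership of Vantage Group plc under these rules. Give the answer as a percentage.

29.993043%

By sibling attribution (R1), Kiran Baptiste is treated as also owning Ha-eun Baptiste's interest in Slate Capital LLC, giving 12% + 12% = 24%.
By sibling attribution (R1), Kiran Baptiste is treated as also owning Ha-eun Baptiste's interest in Halcyon Services GmbH, giving 27% + 66% = 93%.
Chain via Slate Capital LLC → Ironwood Energy Co. → Oakhollow Media Ltd (R3): 24% × 44% × 89% × 28% = 2.631552% of Vantage Group plc.
Chain via Halcyon Services GmbH → Talon Partners LP → Harbor Trust (R3): 93% × 13% × 23% × 13% = 0.361491% of Vantage Group plc.
Direct interest in Vantage Group plc: 27%.
Aggregating (R2): 2.631552% + 0.361491% + 27% = 29.993043%.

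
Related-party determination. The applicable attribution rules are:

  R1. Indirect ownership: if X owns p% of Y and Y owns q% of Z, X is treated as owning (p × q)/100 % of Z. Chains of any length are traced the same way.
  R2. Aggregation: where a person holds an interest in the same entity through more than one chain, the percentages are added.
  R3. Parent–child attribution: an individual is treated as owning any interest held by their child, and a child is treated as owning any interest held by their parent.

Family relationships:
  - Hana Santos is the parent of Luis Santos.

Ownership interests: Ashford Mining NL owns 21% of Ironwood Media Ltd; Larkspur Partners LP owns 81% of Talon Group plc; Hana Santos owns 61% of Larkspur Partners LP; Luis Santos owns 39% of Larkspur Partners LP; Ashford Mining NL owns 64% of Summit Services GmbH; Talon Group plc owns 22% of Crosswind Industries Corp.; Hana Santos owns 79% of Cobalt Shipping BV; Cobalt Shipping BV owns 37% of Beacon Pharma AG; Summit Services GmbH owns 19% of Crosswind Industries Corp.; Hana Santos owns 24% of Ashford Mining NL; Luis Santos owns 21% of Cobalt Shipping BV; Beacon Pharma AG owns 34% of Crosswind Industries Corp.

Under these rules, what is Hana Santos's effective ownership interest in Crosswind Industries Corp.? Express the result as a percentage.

By parent–child attribution (R3), Hana Santos is treated as also owning Luis Santos's interest in Cobalt Shipping BV, giving 79% + 21% = 100%.
By parent–child attribution (R3), Hana Santos is treated as also owning Luis Santos's interest in Larkspur Partners LP, giving 61% + 39% = 100%.
Chain via Ashford Mining NL → Summit Services GmbH (R1): 24% × 64% × 19% = 2.9184% of Crosswind Industries Corp.
Chain via Cobalt Shipping BV → Beacon Pharma AG (R1): 100% × 37% × 34% = 12.58% of Crosswind Industries Corp.
Chain via Larkspur Partners LP → Talon Group plc (R1): 100% × 81% × 22% = 17.82% of Crosswind Industries Corp.
Aggregating (R2): 2.9184% + 12.58% + 17.82% = 33.3184%.

33.3184%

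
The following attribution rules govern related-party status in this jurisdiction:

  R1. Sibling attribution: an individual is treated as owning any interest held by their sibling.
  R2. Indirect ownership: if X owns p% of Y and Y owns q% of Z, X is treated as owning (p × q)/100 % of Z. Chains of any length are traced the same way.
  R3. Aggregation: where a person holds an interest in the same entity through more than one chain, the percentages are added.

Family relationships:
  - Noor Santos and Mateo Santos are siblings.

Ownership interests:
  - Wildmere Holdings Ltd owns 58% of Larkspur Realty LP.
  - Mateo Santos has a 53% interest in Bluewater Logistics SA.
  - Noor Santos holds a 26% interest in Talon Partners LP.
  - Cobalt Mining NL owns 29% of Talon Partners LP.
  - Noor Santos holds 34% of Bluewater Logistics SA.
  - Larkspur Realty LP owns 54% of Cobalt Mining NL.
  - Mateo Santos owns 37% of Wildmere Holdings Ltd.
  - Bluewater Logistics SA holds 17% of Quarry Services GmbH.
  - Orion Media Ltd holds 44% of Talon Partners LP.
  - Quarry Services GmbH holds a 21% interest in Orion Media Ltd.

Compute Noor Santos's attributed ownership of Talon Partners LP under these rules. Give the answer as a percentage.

30.727232%

By sibling attribution (R1), Noor Santos is treated as also owning Mateo Santos's interest in Bluewater Logistics SA, giving 34% + 53% = 87%.
By sibling attribution (R1), Noor Santos is treated as owning Mateo Santos's 37% interest in Wildmere Holdings Ltd.
Chain via Bluewater Logistics SA → Quarry Services GmbH → Orion Media Ltd (R2): 87% × 17% × 21% × 44% = 1.366596% of Talon Partners LP.
Direct interest in Talon Partners LP: 26%.
Chain via Wildmere Holdings Ltd → Larkspur Realty LP → Cobalt Mining NL (R2): 37% × 58% × 54% × 29% = 3.360636% of Talon Partners LP.
Aggregating (R3): 1.366596% + 26% + 3.360636% = 30.727232%.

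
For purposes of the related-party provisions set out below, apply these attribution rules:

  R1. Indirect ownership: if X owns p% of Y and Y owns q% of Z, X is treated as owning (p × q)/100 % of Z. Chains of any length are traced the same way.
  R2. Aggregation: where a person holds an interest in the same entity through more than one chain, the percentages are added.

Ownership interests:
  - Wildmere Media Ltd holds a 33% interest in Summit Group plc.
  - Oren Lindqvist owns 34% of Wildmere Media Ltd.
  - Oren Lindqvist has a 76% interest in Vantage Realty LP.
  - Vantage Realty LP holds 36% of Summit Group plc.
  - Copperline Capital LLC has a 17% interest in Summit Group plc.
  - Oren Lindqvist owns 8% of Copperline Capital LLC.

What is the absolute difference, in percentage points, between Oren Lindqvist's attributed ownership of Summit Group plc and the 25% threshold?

14.94

Chain via Wildmere Media Ltd (R1): 34% × 33% = 11.22% of Summit Group plc.
Chain via Vantage Realty LP (R1): 76% × 36% = 27.36% of Summit Group plc.
Chain via Copperline Capital LLC (R1): 8% × 17% = 1.36% of Summit Group plc.
Aggregating (R2): 11.22% + 27.36% + 1.36% = 39.94%.
39.94% exceeds the 25% threshold by 14.94 percentage points.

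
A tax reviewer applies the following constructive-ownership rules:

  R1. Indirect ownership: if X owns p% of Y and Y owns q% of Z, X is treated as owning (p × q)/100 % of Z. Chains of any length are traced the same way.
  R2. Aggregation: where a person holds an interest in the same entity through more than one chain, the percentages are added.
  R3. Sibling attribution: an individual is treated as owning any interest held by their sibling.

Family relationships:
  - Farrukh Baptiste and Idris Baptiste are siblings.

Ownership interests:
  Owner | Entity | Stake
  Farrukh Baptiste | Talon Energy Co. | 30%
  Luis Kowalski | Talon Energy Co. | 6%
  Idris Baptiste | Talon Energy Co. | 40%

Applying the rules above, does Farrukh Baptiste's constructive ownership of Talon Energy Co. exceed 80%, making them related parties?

No

By sibling attribution (R3), Farrukh Baptiste is treated as also owning Idris Baptiste's interest in Talon Energy Co, giving 30% + 40% = 70%.
Direct interest in Talon Energy Co: 70%.
70% does not exceed the 80% threshold, so Farrukh is not a related party to Talon Energy Co.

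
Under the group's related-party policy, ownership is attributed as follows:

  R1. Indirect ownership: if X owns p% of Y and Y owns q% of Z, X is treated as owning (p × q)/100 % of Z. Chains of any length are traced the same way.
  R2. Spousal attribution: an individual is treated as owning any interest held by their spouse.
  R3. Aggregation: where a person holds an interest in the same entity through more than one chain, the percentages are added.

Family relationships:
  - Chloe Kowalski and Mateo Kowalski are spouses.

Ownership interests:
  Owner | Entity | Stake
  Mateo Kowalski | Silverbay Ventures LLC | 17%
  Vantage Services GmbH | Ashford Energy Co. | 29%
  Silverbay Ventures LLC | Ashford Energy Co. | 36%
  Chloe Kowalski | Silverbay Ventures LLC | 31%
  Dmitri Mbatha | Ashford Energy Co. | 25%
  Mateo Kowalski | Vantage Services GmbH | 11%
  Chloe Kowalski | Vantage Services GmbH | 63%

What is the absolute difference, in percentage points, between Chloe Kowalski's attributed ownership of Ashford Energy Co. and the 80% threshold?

41.26

By spousal attribution (R2), Chloe Kowalski is treated as also owning Mateo Kowalski's interest in Silverbay Ventures LLC, giving 31% + 17% = 48%.
By spousal attribution (R2), Chloe Kowalski is treated as also owning Mateo Kowalski's interest in Vantage Services GmbH, giving 63% + 11% = 74%.
Chain via Silverbay Ventures LLC (R1): 48% × 36% = 17.28% of Ashford Energy Co.
Chain via Vantage Services GmbH (R1): 74% × 29% = 21.46% of Ashford Energy Co.
Aggregating (R3): 17.28% + 21.46% = 38.74%.
38.74% falls short of the 80% threshold by 41.26 percentage points.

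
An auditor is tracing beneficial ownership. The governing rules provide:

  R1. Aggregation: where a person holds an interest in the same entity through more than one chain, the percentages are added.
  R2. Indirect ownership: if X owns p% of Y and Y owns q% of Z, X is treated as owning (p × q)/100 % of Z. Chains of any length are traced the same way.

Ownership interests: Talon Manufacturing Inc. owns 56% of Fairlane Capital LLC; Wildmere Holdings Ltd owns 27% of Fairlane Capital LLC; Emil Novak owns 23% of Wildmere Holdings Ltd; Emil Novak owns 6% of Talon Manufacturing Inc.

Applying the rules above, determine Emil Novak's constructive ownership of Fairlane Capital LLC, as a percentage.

9.57%

Chain via Talon Manufacturing Inc. (R2): 6% × 56% = 3.36% of Fairlane Capital LLC.
Chain via Wildmere Holdings Ltd (R2): 23% × 27% = 6.21% of Fairlane Capital LLC.
Aggregating (R1): 3.36% + 6.21% = 9.57%.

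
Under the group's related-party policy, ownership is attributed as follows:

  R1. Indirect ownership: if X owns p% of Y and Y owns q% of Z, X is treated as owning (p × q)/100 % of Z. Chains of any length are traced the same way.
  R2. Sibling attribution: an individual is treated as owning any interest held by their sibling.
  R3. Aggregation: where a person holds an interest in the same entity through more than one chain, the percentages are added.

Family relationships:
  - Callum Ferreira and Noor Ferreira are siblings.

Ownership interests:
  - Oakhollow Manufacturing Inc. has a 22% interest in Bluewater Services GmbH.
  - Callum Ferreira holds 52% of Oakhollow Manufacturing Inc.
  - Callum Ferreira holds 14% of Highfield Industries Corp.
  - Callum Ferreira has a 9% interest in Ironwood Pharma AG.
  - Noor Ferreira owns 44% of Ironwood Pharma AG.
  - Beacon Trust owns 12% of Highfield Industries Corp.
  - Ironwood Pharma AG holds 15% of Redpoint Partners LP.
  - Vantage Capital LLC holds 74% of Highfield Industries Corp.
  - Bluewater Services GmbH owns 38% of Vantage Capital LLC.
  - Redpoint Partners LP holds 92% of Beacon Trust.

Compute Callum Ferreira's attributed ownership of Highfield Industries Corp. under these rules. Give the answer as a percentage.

18.094608%

By sibling attribution (R2), Callum Ferreira is treated as also owning Noor Ferreira's interest in Ironwood Pharma AG, giving 9% + 44% = 53%.
Chain via Ironwood Pharma AG → Redpoint Partners LP → Beacon Trust (R1): 53% × 15% × 92% × 12% = 0.87768% of Highfield Industries Corp.
Chain via Oakhollow Manufacturing Inc. → Bluewater Services GmbH → Vantage Capital LLC (R1): 52% × 22% × 38% × 74% = 3.216928% of Highfield Industries Corp.
Direct interest in Highfield Industries Corp: 14%.
Aggregating (R3): 0.87768% + 3.216928% + 14% = 18.094608%.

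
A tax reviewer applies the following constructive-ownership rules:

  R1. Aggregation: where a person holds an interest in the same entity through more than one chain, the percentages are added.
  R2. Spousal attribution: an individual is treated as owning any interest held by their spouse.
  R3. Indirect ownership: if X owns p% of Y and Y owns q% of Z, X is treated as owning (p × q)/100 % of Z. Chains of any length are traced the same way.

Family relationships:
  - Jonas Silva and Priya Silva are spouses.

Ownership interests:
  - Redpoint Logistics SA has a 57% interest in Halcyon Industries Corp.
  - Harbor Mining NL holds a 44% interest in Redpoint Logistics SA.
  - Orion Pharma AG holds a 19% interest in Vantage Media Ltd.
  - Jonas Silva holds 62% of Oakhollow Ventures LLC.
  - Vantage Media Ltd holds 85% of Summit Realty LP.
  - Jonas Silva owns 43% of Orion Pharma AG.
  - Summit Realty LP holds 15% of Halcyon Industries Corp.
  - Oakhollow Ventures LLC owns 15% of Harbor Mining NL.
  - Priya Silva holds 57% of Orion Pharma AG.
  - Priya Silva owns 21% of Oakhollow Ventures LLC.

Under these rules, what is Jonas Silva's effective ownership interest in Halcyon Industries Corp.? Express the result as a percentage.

By spousal attribution (R2), Jonas Silva is treated as also owning Priya Silva's interest in Oakhollow Ventures LLC, giving 62% + 21% = 83%.
By spousal attribution (R2), Jonas Silva is treated as also owning Priya Silva's interest in Orion Pharma AG, giving 43% + 57% = 100%.
Chain via Oakhollow Ventures LLC → Harbor Mining NL → Redpoint Logistics SA (R3): 83% × 15% × 44% × 57% = 3.12246% of Halcyon Industries Corp.
Chain via Orion Pharma AG → Vantage Media Ltd → Summit Realty LP (R3): 100% × 19% × 85% × 15% = 2.4225% of Halcyon Industries Corp.
Aggregating (R1): 3.12246% + 2.4225% = 5.54496%.

5.54496%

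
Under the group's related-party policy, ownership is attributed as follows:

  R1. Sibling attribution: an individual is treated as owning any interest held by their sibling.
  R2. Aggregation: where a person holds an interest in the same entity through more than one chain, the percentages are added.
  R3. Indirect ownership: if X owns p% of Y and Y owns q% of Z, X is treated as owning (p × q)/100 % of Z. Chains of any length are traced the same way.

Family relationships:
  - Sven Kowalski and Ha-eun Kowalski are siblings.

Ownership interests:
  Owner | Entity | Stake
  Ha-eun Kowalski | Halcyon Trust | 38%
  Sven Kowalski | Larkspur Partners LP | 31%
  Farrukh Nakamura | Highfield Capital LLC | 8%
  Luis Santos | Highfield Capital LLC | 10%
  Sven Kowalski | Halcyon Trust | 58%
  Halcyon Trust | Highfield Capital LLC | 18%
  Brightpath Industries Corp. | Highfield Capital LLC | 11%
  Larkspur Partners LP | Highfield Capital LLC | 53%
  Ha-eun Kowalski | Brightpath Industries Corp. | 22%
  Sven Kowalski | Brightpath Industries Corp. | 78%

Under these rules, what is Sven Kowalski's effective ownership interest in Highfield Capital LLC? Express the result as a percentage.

44.71%

By sibling attribution (R1), Sven Kowalski is treated as also owning Ha-eun Kowalski's interest in Halcyon Trust, giving 58% + 38% = 96%.
By sibling attribution (R1), Sven Kowalski is treated as also owning Ha-eun Kowalski's interest in Brightpath Industries Corp, giving 78% + 22% = 100%.
Chain via Halcyon Trust (R3): 96% × 18% = 17.28% of Highfield Capital LLC.
Chain via Brightpath Industries Corp. (R3): 100% × 11% = 11% of Highfield Capital LLC.
Chain via Larkspur Partners LP (R3): 31% × 53% = 16.43% of Highfield Capital LLC.
Aggregating (R2): 17.28% + 11% + 16.43% = 44.71%.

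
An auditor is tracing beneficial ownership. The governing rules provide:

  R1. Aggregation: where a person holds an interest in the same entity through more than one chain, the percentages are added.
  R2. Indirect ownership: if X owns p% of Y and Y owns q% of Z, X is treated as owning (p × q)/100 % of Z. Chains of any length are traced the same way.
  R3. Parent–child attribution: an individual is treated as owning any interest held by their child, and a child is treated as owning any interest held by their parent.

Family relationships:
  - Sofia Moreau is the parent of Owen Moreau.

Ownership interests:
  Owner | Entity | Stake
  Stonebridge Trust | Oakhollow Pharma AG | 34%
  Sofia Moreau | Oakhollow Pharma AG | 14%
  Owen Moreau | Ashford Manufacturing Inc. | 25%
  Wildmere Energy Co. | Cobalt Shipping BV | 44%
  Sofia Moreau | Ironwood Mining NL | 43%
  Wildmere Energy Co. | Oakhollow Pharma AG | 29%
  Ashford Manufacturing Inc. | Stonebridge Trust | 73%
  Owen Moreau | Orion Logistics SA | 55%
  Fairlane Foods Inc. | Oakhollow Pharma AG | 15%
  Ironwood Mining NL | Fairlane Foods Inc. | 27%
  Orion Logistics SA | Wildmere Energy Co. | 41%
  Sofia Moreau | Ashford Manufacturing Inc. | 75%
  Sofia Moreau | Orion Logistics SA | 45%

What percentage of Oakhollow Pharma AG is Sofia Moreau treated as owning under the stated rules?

By parent–child attribution (R3), Sofia Moreau is treated as also owning Owen Moreau's interest in Ashford Manufacturing Inc, giving 75% + 25% = 100%.
By parent–child attribution (R3), Sofia Moreau is treated as also owning Owen Moreau's interest in Orion Logistics SA, giving 45% + 55% = 100%.
Chain via Ashford Manufacturing Inc. → Stonebridge Trust (R2): 100% × 73% × 34% = 24.82% of Oakhollow Pharma AG.
Chain via Orion Logistics SA → Wildmere Energy Co. (R2): 100% × 41% × 29% = 11.89% of Oakhollow Pharma AG.
Chain via Ironwood Mining NL → Fairlane Foods Inc. (R2): 43% × 27% × 15% = 1.7415% of Oakhollow Pharma AG.
Direct interest in Oakhollow Pharma AG: 14%.
Aggregating (R1): 24.82% + 11.89% + 1.7415% + 14% = 52.4515%.

52.4515%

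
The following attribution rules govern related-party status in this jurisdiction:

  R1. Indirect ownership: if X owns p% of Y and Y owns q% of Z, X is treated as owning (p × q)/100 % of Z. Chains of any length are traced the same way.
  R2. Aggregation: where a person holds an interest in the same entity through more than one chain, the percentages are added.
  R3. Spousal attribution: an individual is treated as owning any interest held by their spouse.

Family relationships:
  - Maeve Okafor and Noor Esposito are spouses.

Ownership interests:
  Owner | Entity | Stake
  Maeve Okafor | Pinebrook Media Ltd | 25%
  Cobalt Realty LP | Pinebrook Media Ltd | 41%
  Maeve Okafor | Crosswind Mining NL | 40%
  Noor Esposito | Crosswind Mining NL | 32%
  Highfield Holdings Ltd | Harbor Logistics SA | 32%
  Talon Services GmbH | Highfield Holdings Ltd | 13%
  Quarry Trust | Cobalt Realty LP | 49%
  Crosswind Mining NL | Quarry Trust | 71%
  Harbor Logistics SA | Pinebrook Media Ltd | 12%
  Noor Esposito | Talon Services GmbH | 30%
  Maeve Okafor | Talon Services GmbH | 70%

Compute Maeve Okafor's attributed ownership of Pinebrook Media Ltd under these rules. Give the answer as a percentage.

35.769208%

By spousal attribution (R3), Maeve Okafor is treated as also owning Noor Esposito's interest in Crosswind Mining NL, giving 40% + 32% = 72%.
By spousal attribution (R3), Maeve Okafor is treated as also owning Noor Esposito's interest in Talon Services GmbH, giving 70% + 30% = 100%.
Chain via Crosswind Mining NL → Quarry Trust → Cobalt Realty LP (R1): 72% × 71% × 49% × 41% = 10.270008% of Pinebrook Media Ltd.
Chain via Talon Services GmbH → Highfield Holdings Ltd → Harbor Logistics SA (R1): 100% × 13% × 32% × 12% = 0.4992% of Pinebrook Media Ltd.
Direct interest in Pinebrook Media Ltd: 25%.
Aggregating (R2): 10.270008% + 0.4992% + 25% = 35.769208%.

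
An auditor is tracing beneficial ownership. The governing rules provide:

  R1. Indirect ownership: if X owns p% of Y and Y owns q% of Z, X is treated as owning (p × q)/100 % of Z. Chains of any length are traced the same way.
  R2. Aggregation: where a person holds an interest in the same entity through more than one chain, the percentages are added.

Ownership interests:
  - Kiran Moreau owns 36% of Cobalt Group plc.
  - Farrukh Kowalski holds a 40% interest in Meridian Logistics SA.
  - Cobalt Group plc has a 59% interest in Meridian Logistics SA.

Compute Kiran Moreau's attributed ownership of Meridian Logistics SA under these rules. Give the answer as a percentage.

21.24%

Chain via Cobalt Group plc (R1): 36% × 59% = 21.24% of Meridian Logistics SA.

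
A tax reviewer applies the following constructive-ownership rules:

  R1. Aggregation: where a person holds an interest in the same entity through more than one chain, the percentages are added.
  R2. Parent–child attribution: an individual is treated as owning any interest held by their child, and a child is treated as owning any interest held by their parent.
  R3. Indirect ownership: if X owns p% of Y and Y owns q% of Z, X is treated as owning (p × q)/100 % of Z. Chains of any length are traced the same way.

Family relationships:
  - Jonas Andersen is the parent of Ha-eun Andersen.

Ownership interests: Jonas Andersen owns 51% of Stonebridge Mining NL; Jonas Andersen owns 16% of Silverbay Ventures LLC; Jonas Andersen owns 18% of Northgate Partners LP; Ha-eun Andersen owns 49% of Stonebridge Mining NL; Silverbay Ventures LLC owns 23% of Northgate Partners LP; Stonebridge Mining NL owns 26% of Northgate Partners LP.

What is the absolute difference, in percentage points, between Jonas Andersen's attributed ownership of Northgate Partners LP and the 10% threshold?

By parent–child attribution (R2), Jonas Andersen is treated as also owning Ha-eun Andersen's interest in Stonebridge Mining NL, giving 51% + 49% = 100%.
Chain via Stonebridge Mining NL (R3): 100% × 26% = 26% of Northgate Partners LP.
Chain via Silverbay Ventures LLC (R3): 16% × 23% = 3.68% of Northgate Partners LP.
Direct interest in Northgate Partners LP: 18%.
Aggregating (R1): 26% + 3.68% + 18% = 47.68%.
47.68% exceeds the 10% threshold by 37.68 percentage points.

37.68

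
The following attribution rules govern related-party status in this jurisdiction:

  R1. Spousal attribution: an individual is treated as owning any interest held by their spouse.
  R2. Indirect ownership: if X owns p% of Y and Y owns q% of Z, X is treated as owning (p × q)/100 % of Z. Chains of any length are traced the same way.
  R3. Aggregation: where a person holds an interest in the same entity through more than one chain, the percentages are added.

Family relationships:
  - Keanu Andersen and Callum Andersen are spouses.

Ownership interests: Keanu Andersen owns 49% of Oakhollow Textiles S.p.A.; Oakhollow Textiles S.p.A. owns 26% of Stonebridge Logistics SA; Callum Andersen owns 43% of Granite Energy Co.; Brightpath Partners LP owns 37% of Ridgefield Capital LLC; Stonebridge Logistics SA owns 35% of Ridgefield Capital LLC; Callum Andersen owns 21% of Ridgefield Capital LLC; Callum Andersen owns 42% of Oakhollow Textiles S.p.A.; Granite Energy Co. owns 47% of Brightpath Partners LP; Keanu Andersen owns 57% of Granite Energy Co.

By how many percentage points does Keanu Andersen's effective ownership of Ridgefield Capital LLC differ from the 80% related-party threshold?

33.329

By spousal attribution (R1), Keanu Andersen is treated as also owning Callum Andersen's interest in Oakhollow Textiles S.p.A, giving 49% + 42% = 91%.
By spousal attribution (R1), Keanu Andersen is treated as also owning Callum Andersen's interest in Granite Energy Co, giving 57% + 43% = 100%.
By spousal attribution (R1), Keanu Andersen is treated as owning Callum Andersen's 21% interest in Ridgefield Capital LLC.
Chain via Oakhollow Textiles S.p.A. → Stonebridge Logistics SA (R2): 91% × 26% × 35% = 8.281% of Ridgefield Capital LLC.
Chain via Granite Energy Co. → Brightpath Partners LP (R2): 100% × 47% × 37% = 17.39% of Ridgefield Capital LLC.
Direct interest in Ridgefield Capital LLC: 21%.
Aggregating (R3): 8.281% + 17.39% + 21% = 46.671%.
46.671% falls short of the 80% threshold by 33.329 percentage points.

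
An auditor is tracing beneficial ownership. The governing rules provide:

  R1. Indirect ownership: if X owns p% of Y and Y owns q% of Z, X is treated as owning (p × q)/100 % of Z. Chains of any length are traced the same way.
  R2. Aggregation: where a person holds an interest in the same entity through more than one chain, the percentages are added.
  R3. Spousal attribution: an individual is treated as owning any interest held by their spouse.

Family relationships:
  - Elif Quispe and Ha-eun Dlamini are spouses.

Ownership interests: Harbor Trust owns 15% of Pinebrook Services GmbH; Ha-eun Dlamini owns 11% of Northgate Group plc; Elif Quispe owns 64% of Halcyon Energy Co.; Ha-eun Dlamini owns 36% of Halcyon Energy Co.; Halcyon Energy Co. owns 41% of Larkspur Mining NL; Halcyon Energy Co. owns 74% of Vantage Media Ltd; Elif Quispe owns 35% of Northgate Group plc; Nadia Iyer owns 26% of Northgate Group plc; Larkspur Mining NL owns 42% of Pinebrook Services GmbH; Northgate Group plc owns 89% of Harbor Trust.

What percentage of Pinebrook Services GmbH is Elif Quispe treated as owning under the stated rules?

23.361%

By spousal attribution (R3), Elif Quispe is treated as also owning Ha-eun Dlamini's interest in Halcyon Energy Co, giving 64% + 36% = 100%.
By spousal attribution (R3), Elif Quispe is treated as also owning Ha-eun Dlamini's interest in Northgate Group plc, giving 35% + 11% = 46%.
Chain via Halcyon Energy Co. → Larkspur Mining NL (R1): 100% × 41% × 42% = 17.22% of Pinebrook Services GmbH.
Chain via Northgate Group plc → Harbor Trust (R1): 46% × 89% × 15% = 6.141% of Pinebrook Services GmbH.
Aggregating (R2): 17.22% + 6.141% = 23.361%.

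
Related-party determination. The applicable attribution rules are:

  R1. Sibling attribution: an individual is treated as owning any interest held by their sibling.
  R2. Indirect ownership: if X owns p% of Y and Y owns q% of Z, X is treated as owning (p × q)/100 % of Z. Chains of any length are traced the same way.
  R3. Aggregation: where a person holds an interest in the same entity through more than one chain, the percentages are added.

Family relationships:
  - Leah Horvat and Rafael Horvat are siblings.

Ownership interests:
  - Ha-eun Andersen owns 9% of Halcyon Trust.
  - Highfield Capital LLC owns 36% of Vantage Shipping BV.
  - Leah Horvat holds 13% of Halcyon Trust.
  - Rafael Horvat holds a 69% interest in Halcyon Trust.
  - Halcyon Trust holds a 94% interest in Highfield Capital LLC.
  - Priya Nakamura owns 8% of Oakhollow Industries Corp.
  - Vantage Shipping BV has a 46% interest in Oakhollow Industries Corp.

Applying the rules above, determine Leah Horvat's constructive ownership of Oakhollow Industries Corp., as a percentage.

12.764448%

By sibling attribution (R1), Leah Horvat is treated as also owning Rafael Horvat's interest in Halcyon Trust, giving 13% + 69% = 82%.
Chain via Halcyon Trust → Highfield Capital LLC → Vantage Shipping BV (R2): 82% × 94% × 36% × 46% = 12.764448% of Oakhollow Industries Corp.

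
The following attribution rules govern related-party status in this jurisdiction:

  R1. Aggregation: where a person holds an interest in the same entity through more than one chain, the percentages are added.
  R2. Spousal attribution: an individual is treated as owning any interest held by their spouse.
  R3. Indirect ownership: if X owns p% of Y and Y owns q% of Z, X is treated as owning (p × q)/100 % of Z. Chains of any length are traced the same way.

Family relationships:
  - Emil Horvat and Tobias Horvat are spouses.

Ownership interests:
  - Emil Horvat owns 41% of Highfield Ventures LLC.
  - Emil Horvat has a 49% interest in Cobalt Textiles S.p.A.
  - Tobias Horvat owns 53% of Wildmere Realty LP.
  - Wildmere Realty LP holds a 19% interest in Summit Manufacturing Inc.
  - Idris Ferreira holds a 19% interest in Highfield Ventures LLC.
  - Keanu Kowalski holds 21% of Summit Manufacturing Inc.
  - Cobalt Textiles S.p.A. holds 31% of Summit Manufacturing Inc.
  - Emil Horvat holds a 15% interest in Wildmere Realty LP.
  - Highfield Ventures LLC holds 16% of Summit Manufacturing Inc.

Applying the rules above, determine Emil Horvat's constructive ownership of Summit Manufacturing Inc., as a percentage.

34.67%

By spousal attribution (R2), Emil Horvat is treated as also owning Tobias Horvat's interest in Wildmere Realty LP, giving 15% + 53% = 68%.
Chain via Cobalt Textiles S.p.A. (R3): 49% × 31% = 15.19% of Summit Manufacturing Inc.
Chain via Highfield Ventures LLC (R3): 41% × 16% = 6.56% of Summit Manufacturing Inc.
Chain via Wildmere Realty LP (R3): 68% × 19% = 12.92% of Summit Manufacturing Inc.
Aggregating (R1): 15.19% + 6.56% + 12.92% = 34.67%.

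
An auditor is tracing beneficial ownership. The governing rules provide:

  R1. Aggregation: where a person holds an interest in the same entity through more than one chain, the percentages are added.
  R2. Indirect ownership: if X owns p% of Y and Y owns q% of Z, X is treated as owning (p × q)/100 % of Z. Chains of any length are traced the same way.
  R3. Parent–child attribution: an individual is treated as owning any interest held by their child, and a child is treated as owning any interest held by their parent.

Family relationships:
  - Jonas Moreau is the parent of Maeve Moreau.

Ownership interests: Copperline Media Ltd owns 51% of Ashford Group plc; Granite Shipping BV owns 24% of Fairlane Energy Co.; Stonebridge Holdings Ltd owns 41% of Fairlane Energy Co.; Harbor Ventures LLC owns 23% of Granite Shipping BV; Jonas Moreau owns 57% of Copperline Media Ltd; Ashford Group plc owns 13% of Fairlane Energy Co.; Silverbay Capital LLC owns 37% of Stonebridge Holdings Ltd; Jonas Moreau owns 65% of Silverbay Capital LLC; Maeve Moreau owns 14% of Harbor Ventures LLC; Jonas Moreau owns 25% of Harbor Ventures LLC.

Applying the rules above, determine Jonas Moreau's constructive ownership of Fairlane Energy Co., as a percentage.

15.7924%

By parent–child attribution (R3), Jonas Moreau is treated as also owning Maeve Moreau's interest in Harbor Ventures LLC, giving 25% + 14% = 39%.
Chain via Harbor Ventures LLC → Granite Shipping BV (R2): 39% × 23% × 24% = 2.1528% of Fairlane Energy Co.
Chain via Copperline Media Ltd → Ashford Group plc (R2): 57% × 51% × 13% = 3.7791% of Fairlane Energy Co.
Chain via Silverbay Capital LLC → Stonebridge Holdings Ltd (R2): 65% × 37% × 41% = 9.8605% of Fairlane Energy Co.
Aggregating (R1): 2.1528% + 3.7791% + 9.8605% = 15.7924%.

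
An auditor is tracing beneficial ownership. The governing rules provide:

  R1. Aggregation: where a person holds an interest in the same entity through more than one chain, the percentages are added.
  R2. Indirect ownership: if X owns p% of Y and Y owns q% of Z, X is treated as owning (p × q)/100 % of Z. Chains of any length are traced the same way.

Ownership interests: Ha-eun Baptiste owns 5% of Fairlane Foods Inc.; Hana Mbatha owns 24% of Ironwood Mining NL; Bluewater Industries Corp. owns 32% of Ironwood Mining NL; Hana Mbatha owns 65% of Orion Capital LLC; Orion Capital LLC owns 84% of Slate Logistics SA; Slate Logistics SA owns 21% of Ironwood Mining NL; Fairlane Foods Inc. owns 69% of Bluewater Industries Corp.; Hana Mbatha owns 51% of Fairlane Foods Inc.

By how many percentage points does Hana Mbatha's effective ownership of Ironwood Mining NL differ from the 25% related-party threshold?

Chain via Orion Capital LLC → Slate Logistics SA (R2): 65% × 84% × 21% = 11.466% of Ironwood Mining NL.
Chain via Fairlane Foods Inc. → Bluewater Industries Corp. (R2): 51% × 69% × 32% = 11.2608% of Ironwood Mining NL.
Direct interest in Ironwood Mining NL: 24%.
Aggregating (R1): 11.466% + 11.2608% + 24% = 46.7268%.
46.7268% exceeds the 25% threshold by 21.7268 percentage points.

21.7268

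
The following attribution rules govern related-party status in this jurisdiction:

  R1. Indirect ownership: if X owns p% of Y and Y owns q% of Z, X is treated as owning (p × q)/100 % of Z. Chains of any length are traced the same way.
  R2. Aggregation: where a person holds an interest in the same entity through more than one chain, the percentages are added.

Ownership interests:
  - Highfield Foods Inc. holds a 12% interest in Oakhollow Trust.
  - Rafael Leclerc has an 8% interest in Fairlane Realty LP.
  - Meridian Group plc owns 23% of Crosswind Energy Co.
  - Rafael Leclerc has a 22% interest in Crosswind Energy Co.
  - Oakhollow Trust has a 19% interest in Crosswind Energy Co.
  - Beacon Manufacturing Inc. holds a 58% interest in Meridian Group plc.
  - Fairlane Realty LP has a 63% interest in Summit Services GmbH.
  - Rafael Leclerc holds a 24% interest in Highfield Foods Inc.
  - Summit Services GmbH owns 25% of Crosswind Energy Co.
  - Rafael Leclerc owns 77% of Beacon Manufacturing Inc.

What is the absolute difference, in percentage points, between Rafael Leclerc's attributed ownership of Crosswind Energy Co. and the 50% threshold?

15.921

Chain via Highfield Foods Inc. → Oakhollow Trust (R1): 24% × 12% × 19% = 0.5472% of Crosswind Energy Co.
Chain via Beacon Manufacturing Inc. → Meridian Group plc (R1): 77% × 58% × 23% = 10.2718% of Crosswind Energy Co.
Chain via Fairlane Realty LP → Summit Services GmbH (R1): 8% × 63% × 25% = 1.26% of Crosswind Energy Co.
Direct interest in Crosswind Energy Co: 22%.
Aggregating (R2): 0.5472% + 10.2718% + 1.26% + 22% = 34.079%.
34.079% falls short of the 50% threshold by 15.921 percentage points.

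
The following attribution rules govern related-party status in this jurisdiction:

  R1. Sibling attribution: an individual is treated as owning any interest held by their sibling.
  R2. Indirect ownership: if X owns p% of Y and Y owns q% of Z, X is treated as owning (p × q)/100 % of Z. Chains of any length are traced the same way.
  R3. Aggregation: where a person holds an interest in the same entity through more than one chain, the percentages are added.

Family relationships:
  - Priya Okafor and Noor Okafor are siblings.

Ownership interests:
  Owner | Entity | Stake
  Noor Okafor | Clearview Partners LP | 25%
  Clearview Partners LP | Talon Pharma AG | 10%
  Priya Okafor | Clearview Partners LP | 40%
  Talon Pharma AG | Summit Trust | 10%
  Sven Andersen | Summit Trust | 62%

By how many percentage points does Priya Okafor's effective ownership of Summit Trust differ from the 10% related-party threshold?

By sibling attribution (R1), Priya Okafor is treated as also owning Noor Okafor's interest in Clearview Partners LP, giving 40% + 25% = 65%.
Chain via Clearview Partners LP → Talon Pharma AG (R2): 65% × 10% × 10% = 0.65% of Summit Trust.
0.65% falls short of the 10% threshold by 9.35 percentage points.

9.35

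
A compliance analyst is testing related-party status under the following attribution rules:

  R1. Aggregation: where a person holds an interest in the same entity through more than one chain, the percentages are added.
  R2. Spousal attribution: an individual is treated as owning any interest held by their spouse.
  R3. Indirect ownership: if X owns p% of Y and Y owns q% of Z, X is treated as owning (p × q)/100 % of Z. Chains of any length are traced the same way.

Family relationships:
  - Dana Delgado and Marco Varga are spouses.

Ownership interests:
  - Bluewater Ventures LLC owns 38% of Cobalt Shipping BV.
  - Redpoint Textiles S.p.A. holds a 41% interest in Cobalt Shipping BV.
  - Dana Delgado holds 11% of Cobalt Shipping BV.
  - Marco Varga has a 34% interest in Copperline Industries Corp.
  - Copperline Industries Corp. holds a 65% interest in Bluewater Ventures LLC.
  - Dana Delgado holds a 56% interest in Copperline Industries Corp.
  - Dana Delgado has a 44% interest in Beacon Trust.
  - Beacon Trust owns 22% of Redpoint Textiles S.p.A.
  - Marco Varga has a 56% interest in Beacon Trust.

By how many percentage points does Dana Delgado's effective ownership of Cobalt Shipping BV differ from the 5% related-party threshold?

By spousal attribution (R2), Dana Delgado is treated as also owning Marco Varga's interest in Copperline Industries Corp, giving 56% + 34% = 90%.
By spousal attribution (R2), Dana Delgado is treated as also owning Marco Varga's interest in Beacon Trust, giving 44% + 56% = 100%.
Chain via Copperline Industries Corp. → Bluewater Ventures LLC (R3): 90% × 65% × 38% = 22.23% of Cobalt Shipping BV.
Chain via Beacon Trust → Redpoint Textiles S.p.A. (R3): 100% × 22% × 41% = 9.02% of Cobalt Shipping BV.
Direct interest in Cobalt Shipping BV: 11%.
Aggregating (R1): 22.23% + 9.02% + 11% = 42.25%.
42.25% exceeds the 5% threshold by 37.25 percentage points.

37.25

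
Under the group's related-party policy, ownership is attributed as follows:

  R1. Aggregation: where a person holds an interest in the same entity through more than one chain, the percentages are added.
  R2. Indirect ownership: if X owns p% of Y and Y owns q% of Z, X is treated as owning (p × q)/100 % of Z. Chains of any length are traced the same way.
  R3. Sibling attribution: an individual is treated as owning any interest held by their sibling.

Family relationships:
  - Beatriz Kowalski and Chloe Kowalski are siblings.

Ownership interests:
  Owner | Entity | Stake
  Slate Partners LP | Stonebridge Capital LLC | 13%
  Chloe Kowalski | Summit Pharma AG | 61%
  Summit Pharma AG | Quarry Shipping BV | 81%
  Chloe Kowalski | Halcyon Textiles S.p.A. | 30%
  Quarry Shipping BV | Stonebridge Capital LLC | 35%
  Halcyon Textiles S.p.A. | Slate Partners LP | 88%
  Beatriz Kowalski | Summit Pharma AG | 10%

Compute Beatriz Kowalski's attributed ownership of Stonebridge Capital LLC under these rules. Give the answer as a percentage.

By sibling attribution (R3), Beatriz Kowalski is treated as also owning Chloe Kowalski's interest in Summit Pharma AG, giving 10% + 61% = 71%.
By sibling attribution (R3), Beatriz Kowalski is treated as owning Chloe Kowalski's 30% interest in Halcyon Textiles S.p.A.
Chain via Summit Pharma AG → Quarry Shipping BV (R2): 71% × 81% × 35% = 20.1285% of Stonebridge Capital LLC.
Chain via Halcyon Textiles S.p.A. → Slate Partners LP (R2): 30% × 88% × 13% = 3.432% of Stonebridge Capital LLC.
Aggregating (R1): 20.1285% + 3.432% = 23.5605%.

23.5605%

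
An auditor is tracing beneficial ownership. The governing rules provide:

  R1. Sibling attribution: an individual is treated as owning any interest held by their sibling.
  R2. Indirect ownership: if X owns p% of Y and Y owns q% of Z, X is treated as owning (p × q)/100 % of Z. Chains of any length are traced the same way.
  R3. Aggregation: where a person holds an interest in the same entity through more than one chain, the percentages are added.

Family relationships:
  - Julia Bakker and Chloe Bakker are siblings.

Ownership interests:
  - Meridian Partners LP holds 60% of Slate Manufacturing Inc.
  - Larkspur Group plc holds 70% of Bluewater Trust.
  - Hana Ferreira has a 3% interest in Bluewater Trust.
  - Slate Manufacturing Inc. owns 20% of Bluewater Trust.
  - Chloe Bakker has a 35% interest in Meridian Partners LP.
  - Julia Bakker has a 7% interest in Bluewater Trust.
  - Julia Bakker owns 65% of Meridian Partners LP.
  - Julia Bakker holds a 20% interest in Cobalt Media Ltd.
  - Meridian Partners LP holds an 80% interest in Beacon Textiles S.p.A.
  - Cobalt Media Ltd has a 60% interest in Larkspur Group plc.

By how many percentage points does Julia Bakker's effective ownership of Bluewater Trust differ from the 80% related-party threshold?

By sibling attribution (R1), Julia Bakker is treated as also owning Chloe Bakker's interest in Meridian Partners LP, giving 65% + 35% = 100%.
Chain via Meridian Partners LP → Slate Manufacturing Inc. (R2): 100% × 60% × 20% = 12% of Bluewater Trust.
Chain via Cobalt Media Ltd → Larkspur Group plc (R2): 20% × 60% × 70% = 8.4% of Bluewater Trust.
Direct interest in Bluewater Trust: 7%.
Aggregating (R3): 12% + 8.4% + 7% = 27.4%.
27.4% falls short of the 80% threshold by 52.6 percentage points.

52.6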